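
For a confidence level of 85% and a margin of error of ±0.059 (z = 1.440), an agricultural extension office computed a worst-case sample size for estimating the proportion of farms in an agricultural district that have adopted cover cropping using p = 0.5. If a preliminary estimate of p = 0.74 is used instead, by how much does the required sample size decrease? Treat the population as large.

Conservative (p = 0.5): n = 1.440² × 0.25 / 0.059² ≈ 148.92 → 149.
Using p = 0.74: p(1−p) = 0.1924, so n = 1.440² × 0.1924 / 0.059² ≈ 114.61 → 115.
Reduction: 149 − 115 = 34.

34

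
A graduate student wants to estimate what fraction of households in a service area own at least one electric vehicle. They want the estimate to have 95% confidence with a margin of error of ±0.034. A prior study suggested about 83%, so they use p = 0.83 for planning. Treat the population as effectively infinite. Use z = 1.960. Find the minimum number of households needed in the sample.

With p = 0.83, p(1−p) = 0.1411.
n = z²·p(1−p)/E² = 1.960² × 0.1411 / 0.034² = 3.8416 × 0.1411 / 0.001156 ≈ 468.90.
Rounding up gives n = 469.

469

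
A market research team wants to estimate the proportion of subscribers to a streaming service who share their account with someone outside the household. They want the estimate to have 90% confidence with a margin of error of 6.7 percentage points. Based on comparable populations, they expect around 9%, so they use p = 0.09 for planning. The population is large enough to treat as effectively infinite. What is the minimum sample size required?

50

For 90% confidence, z = 1.645.
With p = 0.09, p(1−p) = 0.0819.
n = z²·p(1−p)/E² = 1.645² × 0.0819 / 0.067² = 2.7060 × 0.0819 / 0.004489 ≈ 49.37.
Rounding up gives n = 50.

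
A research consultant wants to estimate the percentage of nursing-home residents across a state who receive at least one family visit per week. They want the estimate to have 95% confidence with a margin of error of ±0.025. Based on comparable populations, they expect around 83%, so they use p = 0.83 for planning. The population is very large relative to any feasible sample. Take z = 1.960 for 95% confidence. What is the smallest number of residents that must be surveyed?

With p = 0.83, p(1−p) = 0.1411.
n = z²·p(1−p)/E² = 1.960² × 0.1411 / 0.025² = 3.8416 × 0.1411 / 0.000625 ≈ 867.28.
Rounding up gives n = 868.

868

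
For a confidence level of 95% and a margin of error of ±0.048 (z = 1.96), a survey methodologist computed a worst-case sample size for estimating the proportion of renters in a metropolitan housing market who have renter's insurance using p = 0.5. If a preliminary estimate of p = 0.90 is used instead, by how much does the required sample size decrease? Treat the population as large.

Conservative (p = 0.5): n = 1.96² × 0.25 / 0.048² ≈ 416.84 → 417.
Using p = 0.90: p(1−p) = 0.0900, so n = 1.96² × 0.0900 / 0.048² ≈ 150.06 → 151.
Reduction: 417 − 151 = 266.

266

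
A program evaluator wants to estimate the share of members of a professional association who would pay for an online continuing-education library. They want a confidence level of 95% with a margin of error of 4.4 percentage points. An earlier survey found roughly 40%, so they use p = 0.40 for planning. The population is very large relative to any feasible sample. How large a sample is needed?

477

For 95% confidence, z = 1.96.
With p = 0.40, p(1−p) = 0.2400.
n = z²·p(1−p)/E² = 1.96² × 0.2400 / 0.044² = 3.8416 × 0.2400 / 0.001936 ≈ 476.23.
Rounding up gives n = 477.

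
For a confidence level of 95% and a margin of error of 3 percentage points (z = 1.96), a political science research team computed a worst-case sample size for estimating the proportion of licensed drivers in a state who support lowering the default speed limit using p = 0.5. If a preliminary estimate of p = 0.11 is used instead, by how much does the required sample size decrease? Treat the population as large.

Conservative (p = 0.5): n = 1.96² × 0.25 / 0.030² ≈ 1067.11 → 1068.
Using p = 0.11: p(1−p) = 0.0979, so n = 1.96² × 0.0979 / 0.030² ≈ 417.88 → 418.
Reduction: 1068 − 418 = 650.

650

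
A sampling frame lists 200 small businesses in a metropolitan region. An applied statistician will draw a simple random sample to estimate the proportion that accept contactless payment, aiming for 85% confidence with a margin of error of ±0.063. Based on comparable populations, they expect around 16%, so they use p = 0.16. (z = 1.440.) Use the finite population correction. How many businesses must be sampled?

53

Unadjusted: n₀ = 1.440² × 0.16 × 0.84 / 0.063² ≈ 70.22, so n₀ = 71.
Finite population correction with N = 200: n = n₀ / (1 + (n₀−1)/N) = 71 / (1 + 70/200) = 71 / 1.3500 ≈ 52.59.
Rounding up, n = 53.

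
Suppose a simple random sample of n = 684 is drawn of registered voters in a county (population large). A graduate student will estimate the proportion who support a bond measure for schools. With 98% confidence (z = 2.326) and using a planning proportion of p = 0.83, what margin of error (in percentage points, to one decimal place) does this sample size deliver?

SE(p̂) = √[p(1−p)/n] = √[0.1411/684] = 0.01436.
E = z × SE = 2.326 × 0.01436 = 0.03341, or 3.3 percentage points.

3.3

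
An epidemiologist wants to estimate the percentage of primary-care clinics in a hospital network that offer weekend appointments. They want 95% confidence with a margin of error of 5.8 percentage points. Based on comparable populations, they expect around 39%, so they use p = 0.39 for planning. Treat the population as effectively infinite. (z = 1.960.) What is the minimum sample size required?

272

With p = 0.39, p(1−p) = 0.2379.
n = z²·p(1−p)/E² = 1.960² × 0.2379 / 0.058² = 3.8416 × 0.2379 / 0.003364 ≈ 271.68.
Rounding up gives n = 272.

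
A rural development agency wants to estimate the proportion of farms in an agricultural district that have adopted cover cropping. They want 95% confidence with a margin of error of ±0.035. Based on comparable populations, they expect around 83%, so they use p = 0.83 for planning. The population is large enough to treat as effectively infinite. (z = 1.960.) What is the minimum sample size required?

With p = 0.83, p(1−p) = 0.1411.
n = z²·p(1−p)/E² = 1.960² × 0.1411 / 0.035² = 3.8416 × 0.1411 / 0.001225 ≈ 442.49.
Rounding up gives n = 443.

443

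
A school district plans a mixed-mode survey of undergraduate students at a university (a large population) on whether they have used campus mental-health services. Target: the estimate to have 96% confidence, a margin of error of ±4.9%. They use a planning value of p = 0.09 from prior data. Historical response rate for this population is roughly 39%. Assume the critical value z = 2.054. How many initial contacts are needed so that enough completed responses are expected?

370

Completed interviews needed: n₀ = 2.054² × 0.0819 / 0.049² ≈ 143.91 → 144.
At a 39% response rate, contacts needed = 144 / 0.39 ≈ 369.23 → 370.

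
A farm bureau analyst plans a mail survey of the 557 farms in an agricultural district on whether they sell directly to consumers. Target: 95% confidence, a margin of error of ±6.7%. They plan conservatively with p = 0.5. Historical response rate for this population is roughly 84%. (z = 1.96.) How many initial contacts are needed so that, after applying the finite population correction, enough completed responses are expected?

Completed interviews needed (unadjusted): n₀ = 1.96² × 0.2500 / 0.067² ≈ 213.95 → 214.
FPC for N = 557: n = 214 / (1 + 213/557) = 214 / 1.3824 ≈ 154.80 → 155.
At an 84% response rate, contacts needed = 155 / 0.84 ≈ 184.52 → 185.

185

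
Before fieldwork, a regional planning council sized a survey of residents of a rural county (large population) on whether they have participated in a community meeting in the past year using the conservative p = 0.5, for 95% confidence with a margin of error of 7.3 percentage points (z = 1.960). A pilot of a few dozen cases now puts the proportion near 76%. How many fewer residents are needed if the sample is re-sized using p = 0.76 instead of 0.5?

Conservative (p = 0.5): n = 1.960² × 0.25 / 0.073² ≈ 180.22 → 181.
Using p = 0.76: p(1−p) = 0.1824, so n = 1.960² × 0.1824 / 0.073² ≈ 131.49 → 132.
Reduction: 181 − 132 = 49.

49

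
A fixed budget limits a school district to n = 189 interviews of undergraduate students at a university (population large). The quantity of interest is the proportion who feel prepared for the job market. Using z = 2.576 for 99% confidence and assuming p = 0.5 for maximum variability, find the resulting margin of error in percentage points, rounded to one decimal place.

SE(p̂) = √[p(1−p)/n] = √[0.2500/189] = 0.03637.
E = z × SE = 2.576 × 0.03637 = 0.09369, or 9.4 percentage points.

9.4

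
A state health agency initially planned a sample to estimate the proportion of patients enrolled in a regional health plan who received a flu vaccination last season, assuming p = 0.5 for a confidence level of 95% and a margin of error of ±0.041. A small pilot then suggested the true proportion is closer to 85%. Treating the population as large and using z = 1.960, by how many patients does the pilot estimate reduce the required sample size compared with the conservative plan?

Conservative (p = 0.5): n = 1.960² × 0.25 / 0.041² ≈ 571.33 → 572.
Using p = 0.85: p(1−p) = 0.1275, so n = 1.960² × 0.1275 / 0.041² ≈ 291.38 → 292.
Reduction: 572 − 292 = 280.

280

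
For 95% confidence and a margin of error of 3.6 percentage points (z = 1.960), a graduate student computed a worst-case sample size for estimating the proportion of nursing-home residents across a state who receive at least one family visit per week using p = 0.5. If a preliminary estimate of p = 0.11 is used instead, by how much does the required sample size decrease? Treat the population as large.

Conservative (p = 0.5): n = 1.960² × 0.25 / 0.036² ≈ 741.05 → 742.
Using p = 0.11: p(1−p) = 0.0979, so n = 1.960² × 0.0979 / 0.036² ≈ 290.19 → 291.
Reduction: 742 − 291 = 451.

451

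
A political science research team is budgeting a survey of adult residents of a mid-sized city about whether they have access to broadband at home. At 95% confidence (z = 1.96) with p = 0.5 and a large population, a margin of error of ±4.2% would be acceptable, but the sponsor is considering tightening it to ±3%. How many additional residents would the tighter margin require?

523

At ±4.2%: n = 1.96² × 0.2500 / 0.042² ≈ 544.44 → 545.
At ±3%: n = 1.96² × 0.2500 / 0.030² ≈ 1067.11 → 1068.
Additional respondents: 1068 − 545 = 523.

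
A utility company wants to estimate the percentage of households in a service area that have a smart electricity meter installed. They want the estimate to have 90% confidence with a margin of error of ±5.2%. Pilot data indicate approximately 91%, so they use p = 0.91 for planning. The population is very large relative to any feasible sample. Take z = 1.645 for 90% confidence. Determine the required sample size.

82

With p = 0.91, p(1−p) = 0.0819.
n = z²·p(1−p)/E² = 1.645² × 0.0819 / 0.052² = 2.7060 × 0.0819 / 0.002704 ≈ 81.96.
Rounding up gives n = 82.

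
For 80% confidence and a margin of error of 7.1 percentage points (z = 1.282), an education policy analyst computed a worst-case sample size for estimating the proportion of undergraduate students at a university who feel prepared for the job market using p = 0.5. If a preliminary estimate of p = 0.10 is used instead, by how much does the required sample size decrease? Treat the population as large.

Conservative (p = 0.5): n = 1.282² × 0.25 / 0.071² ≈ 81.51 → 82.
Using p = 0.10: p(1−p) = 0.0900, so n = 1.282² × 0.0900 / 0.071² ≈ 29.34 → 30.
Reduction: 82 − 30 = 52.

52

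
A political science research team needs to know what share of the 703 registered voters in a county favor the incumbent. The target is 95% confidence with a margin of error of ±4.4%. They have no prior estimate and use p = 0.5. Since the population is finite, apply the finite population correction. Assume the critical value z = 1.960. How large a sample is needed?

Unadjusted: n₀ = 1.960² × 0.50 × 0.50 / 0.044² ≈ 496.07, so n₀ = 497.
Finite population correction with N = 703: n = n₀ / (1 + (n₀−1)/N) = 497 / (1 + 496/703) = 497 / 1.7055 ≈ 291.40.
Rounding up, n = 292.

292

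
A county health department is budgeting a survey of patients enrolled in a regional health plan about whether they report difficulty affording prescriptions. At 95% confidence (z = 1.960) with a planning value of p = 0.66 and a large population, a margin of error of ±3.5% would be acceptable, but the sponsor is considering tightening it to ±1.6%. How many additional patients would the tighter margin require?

2664

At ±3.5%: n = 1.960² × 0.2244 / 0.035² ≈ 703.72 → 704.
At ±1.6%: n = 1.960² × 0.2244 / 0.016² ≈ 3367.40 → 3368.
Additional respondents: 3368 − 704 = 2664.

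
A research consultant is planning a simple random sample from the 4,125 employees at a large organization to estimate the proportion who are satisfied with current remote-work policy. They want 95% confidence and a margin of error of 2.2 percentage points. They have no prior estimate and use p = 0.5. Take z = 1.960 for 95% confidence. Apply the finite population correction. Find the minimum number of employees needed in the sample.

1341

Unadjusted: n₀ = 1.960² × 0.50 × 0.50 / 0.022² ≈ 1984.30, so n₀ = 1985.
Finite population correction with N = 4,125: n = n₀ / (1 + (n₀−1)/N) = 1985 / (1 + 1984/4125) = 1985 / 1.4810 ≈ 1340.34.
Rounding up, n = 1341.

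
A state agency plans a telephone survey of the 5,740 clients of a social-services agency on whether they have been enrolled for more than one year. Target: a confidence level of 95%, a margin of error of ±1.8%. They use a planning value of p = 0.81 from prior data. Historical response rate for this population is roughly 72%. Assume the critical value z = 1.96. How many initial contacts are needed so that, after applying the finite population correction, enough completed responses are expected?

Completed interviews needed (unadjusted): n₀ = 1.96² × 0.1539 / 0.018² ≈ 1824.76 → 1825.
FPC for N = 5,740: n = 1825 / (1 + 1824/5740) = 1825 / 1.3178 ≈ 1384.92 → 1385.
At a 72% response rate, contacts needed = 1385 / 0.72 ≈ 1923.61 → 1924.

1924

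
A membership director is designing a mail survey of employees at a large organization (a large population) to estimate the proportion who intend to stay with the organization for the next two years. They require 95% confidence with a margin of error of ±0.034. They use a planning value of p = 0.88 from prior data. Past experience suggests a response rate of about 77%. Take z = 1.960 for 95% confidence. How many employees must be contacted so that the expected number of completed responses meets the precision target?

456

Completed interviews needed: n₀ = 1.960² × 0.1056 / 0.034² ≈ 350.93 → 351.
At a 77% response rate, contacts needed = 351 / 0.77 ≈ 455.84 → 456.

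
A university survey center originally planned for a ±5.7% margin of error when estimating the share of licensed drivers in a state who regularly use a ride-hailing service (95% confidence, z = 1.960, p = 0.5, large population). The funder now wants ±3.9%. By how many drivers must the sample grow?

336

At ±5.7%: n = 1.960² × 0.2500 / 0.057² ≈ 295.60 → 296.
At ±3.9%: n = 1.960² × 0.2500 / 0.039² ≈ 631.43 → 632.
Additional respondents: 632 − 296 = 336.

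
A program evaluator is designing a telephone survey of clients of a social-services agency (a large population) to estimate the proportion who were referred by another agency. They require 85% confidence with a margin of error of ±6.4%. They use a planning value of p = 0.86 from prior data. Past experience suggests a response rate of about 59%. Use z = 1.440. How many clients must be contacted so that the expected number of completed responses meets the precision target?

Completed interviews needed: n₀ = 1.440² × 0.1204 / 0.064² ≈ 60.95 → 61.
At a 59% response rate, contacts needed = 61 / 0.59 ≈ 103.39 → 104.

104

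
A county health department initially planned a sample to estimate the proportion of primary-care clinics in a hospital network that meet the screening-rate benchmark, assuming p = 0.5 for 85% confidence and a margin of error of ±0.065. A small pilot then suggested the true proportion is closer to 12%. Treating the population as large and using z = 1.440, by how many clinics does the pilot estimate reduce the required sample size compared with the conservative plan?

Conservative (p = 0.5): n = 1.440² × 0.25 / 0.065² ≈ 122.70 → 123.
Using p = 0.12: p(1−p) = 0.1056, so n = 1.440² × 0.1056 / 0.065² ≈ 51.83 → 52.
Reduction: 123 − 52 = 71.

71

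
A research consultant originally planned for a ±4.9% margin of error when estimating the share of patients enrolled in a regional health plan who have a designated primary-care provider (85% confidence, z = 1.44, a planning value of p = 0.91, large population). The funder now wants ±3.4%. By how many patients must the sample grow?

At ±4.9%: n = 1.44² × 0.0819 / 0.049² ≈ 70.73 → 71.
At ±3.4%: n = 1.44² × 0.0819 / 0.034² ≈ 146.91 → 147.
Additional respondents: 147 − 71 = 76.

76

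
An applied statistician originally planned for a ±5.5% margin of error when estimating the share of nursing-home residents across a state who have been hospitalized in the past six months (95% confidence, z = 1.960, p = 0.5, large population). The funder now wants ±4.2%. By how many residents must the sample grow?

At ±5.5%: n = 1.960² × 0.2500 / 0.055² ≈ 317.49 → 318.
At ±4.2%: n = 1.960² × 0.2500 / 0.042² ≈ 544.44 → 545.
Additional respondents: 545 − 318 = 227.

227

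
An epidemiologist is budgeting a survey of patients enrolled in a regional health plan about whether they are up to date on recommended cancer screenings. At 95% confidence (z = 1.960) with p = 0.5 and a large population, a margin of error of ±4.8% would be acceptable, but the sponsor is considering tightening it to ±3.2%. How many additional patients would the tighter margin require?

At ±4.8%: n = 1.960² × 0.2500 / 0.048² ≈ 416.84 → 417.
At ±3.2%: n = 1.960² × 0.2500 / 0.032² ≈ 937.89 → 938.
Additional respondents: 938 − 417 = 521.

521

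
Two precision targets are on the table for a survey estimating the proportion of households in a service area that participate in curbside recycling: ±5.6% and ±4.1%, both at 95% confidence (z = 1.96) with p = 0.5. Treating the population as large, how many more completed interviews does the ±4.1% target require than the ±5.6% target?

265

At ±5.6%: n = 1.96² × 0.2500 / 0.056² ≈ 306.25 → 307.
At ±4.1%: n = 1.96² × 0.2500 / 0.041² ≈ 571.33 → 572.
Additional respondents: 572 − 307 = 265.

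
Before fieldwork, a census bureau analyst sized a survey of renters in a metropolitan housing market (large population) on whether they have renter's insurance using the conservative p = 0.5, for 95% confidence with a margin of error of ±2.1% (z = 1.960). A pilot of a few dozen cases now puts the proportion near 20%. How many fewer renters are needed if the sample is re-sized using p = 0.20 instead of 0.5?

Conservative (p = 0.5): n = 1.960² × 0.25 / 0.021² ≈ 2177.78 → 2178.
Using p = 0.20: p(1−p) = 0.1600, so n = 1.960² × 0.1600 / 0.021² ≈ 1393.78 → 1394.
Reduction: 2178 − 1394 = 784.

784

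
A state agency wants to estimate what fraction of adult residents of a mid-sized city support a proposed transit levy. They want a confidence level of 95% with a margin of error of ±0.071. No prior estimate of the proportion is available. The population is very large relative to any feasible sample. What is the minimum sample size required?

191

For 95% confidence, z = 1.960.
With no prior estimate, use p = 0.5, giving p(1−p) = 0.25.
n = z²·p(1−p)/E² = 1.960² × 0.2500 / 0.071² = 3.8416 × 0.2500 / 0.005041 ≈ 190.52.
Rounding up gives n = 191.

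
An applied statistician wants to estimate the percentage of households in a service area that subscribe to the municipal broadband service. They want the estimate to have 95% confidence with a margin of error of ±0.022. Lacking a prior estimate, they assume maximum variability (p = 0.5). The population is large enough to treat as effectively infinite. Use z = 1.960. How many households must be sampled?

1985

With p = 0.5, p(1−p) = 0.25.
n = z²·p(1−p)/E² = 1.960² × 0.2500 / 0.022² = 3.8416 × 0.2500 / 0.000484 ≈ 1984.30.
Rounding up gives n = 1985.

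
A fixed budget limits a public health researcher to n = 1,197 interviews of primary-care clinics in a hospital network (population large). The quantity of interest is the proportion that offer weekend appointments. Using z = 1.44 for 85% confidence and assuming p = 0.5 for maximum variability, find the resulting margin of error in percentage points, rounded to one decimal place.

SE(p̂) = √[p(1−p)/n] = √[0.2500/1197] = 0.01445.
E = z × SE = 1.44 × 0.01445 = 0.02081, or 2.1 percentage points.

2.1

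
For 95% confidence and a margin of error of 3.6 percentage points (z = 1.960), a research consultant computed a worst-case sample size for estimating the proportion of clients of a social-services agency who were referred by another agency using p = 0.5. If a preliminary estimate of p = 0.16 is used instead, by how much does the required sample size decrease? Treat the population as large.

Conservative (p = 0.5): n = 1.960² × 0.25 / 0.036² ≈ 741.05 → 742.
Using p = 0.16: p(1−p) = 0.1344, so n = 1.960² × 0.1344 / 0.036² ≈ 398.39 → 399.
Reduction: 742 − 399 = 343.

343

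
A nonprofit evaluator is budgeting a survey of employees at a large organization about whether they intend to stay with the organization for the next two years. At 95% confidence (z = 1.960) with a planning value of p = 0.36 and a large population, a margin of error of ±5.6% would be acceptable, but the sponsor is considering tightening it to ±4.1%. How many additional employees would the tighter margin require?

At ±5.6%: n = 1.960² × 0.2304 / 0.056² ≈ 282.24 → 283.
At ±4.1%: n = 1.960² × 0.2304 / 0.041² ≈ 526.53 → 527.
Additional respondents: 527 − 283 = 244.

244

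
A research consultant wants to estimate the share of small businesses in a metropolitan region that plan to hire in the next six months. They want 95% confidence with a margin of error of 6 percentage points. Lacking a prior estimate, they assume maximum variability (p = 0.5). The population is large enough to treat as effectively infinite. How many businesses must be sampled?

For 95% confidence, z = 1.960.
With p = 0.5, p(1−p) = 0.25.
n = z²·p(1−p)/E² = 1.960² × 0.2500 / 0.060² = 3.8416 × 0.2500 / 0.003600 ≈ 266.78.
Rounding up gives n = 267.

267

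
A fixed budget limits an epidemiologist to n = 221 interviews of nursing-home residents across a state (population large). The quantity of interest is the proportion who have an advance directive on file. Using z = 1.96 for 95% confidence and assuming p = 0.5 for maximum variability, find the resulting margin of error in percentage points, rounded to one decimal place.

6.6

SE(p̂) = √[p(1−p)/n] = √[0.2500/221] = 0.03363.
E = z × SE = 1.96 × 0.03363 = 0.06592, or 6.6 percentage points.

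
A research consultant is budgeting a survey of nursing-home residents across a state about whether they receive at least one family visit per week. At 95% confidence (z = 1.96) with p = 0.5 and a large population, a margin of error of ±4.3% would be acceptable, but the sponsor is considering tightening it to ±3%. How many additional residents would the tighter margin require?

At ±4.3%: n = 1.96² × 0.2500 / 0.043² ≈ 519.42 → 520.
At ±3%: n = 1.96² × 0.2500 / 0.030² ≈ 1067.11 → 1068.
Additional respondents: 1068 − 520 = 548.

548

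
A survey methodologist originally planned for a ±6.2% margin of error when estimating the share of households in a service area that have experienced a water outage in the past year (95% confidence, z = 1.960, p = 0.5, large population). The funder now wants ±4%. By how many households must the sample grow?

At ±6.2%: n = 1.960² × 0.2500 / 0.062² ≈ 249.84 → 250.
At ±4%: n = 1.960² × 0.2500 / 0.040² ≈ 600.25 → 601.
Additional respondents: 601 − 250 = 351.

351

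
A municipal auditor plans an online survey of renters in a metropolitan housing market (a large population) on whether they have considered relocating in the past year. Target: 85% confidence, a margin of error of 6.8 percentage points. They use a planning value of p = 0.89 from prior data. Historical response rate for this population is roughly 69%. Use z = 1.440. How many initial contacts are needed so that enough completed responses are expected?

Completed interviews needed: n₀ = 1.440² × 0.0979 / 0.068² ≈ 43.90 → 44.
At a 69% response rate, contacts needed = 44 / 0.69 ≈ 63.77 → 64.

64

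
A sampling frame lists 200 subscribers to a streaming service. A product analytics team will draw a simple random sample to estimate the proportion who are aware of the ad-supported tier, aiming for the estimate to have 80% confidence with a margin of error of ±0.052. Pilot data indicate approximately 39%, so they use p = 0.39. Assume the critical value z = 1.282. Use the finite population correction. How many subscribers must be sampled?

85

Unadjusted: n₀ = 1.282² × 0.39 × 0.61 / 0.052² ≈ 144.60, so n₀ = 145.
Finite population correction with N = 200: n = n₀ / (1 + (n₀−1)/N) = 145 / (1 + 144/200) = 145 / 1.7200 ≈ 84.30.
Rounding up, n = 85.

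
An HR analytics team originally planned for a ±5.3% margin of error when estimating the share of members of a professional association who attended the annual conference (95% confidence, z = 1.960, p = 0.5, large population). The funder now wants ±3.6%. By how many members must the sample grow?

400

At ±5.3%: n = 1.960² × 0.2500 / 0.053² ≈ 341.90 → 342.
At ±3.6%: n = 1.960² × 0.2500 / 0.036² ≈ 741.05 → 742.
Additional respondents: 742 − 342 = 400.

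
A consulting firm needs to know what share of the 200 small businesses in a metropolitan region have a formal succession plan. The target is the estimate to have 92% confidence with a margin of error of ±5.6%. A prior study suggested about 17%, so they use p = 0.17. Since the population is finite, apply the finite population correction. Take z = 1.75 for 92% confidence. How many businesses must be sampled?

Unadjusted: n₀ = 1.75² × 0.17 × 0.83 / 0.056² ≈ 137.79, so n₀ = 138.
Finite population correction with N = 200: n = n₀ / (1 + (n₀−1)/N) = 138 / (1 + 137/200) = 138 / 1.6850 ≈ 81.90.
Rounding up, n = 82.

82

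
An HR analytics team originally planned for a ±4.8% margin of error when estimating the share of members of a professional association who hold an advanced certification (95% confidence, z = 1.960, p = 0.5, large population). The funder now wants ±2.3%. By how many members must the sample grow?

1399

At ±4.8%: n = 1.960² × 0.2500 / 0.048² ≈ 416.84 → 417.
At ±2.3%: n = 1.960² × 0.2500 / 0.023² ≈ 1815.50 → 1816.
Additional respondents: 1816 − 417 = 1399.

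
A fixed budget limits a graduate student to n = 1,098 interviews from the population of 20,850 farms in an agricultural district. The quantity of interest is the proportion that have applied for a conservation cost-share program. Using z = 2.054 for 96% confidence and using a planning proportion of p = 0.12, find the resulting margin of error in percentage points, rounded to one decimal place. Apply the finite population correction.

2.0

Finite-population factor: (N−n)/(N−1) = (20850−1098)/(20850−1) = 0.9474.
SE(p̂) = √[p(1−p)/n · (N−n)/(N−1)] = √[0.1056/1098 × 0.9474] = 0.00955.
E = z × SE = 2.054 × 0.00955 = 0.01961 ≈ 2.0 percentage points.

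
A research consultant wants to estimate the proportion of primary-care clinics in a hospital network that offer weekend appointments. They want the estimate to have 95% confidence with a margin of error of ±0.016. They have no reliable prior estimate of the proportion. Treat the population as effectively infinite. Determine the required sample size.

For 95% confidence, z = 1.960.
With no prior estimate, use p = 0.5, giving p(1−p) = 0.25.
n = z²·p(1−p)/E² = 1.960² × 0.2500 / 0.016² = 3.8416 × 0.2500 / 0.000256 ≈ 3751.56.
Rounding up gives n = 3752.

3752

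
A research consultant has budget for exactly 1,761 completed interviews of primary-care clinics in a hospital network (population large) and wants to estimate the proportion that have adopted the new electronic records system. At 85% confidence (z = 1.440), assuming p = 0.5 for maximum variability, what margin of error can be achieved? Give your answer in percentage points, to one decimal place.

1.7

SE(p̂) = √[p(1−p)/n] = √[0.2500/1761] = 0.01191.
E = z × SE = 1.440 × 0.01191 = 0.01716, or 1.7 percentage points.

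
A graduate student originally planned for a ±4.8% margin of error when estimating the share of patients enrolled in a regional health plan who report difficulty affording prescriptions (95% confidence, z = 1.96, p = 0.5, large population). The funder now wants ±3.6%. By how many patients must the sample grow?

325

At ±4.8%: n = 1.96² × 0.2500 / 0.048² ≈ 416.84 → 417.
At ±3.6%: n = 1.96² × 0.2500 / 0.036² ≈ 741.05 → 742.
Additional respondents: 742 − 417 = 325.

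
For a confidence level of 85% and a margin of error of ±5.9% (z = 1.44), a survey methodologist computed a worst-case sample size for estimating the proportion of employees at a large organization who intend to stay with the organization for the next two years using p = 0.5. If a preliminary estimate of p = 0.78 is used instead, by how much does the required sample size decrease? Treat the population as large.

46

Conservative (p = 0.5): n = 1.44² × 0.25 / 0.059² ≈ 148.92 → 149.
Using p = 0.78: p(1−p) = 0.1716, so n = 1.44² × 0.1716 / 0.059² ≈ 102.22 → 103.
Reduction: 149 − 103 = 46.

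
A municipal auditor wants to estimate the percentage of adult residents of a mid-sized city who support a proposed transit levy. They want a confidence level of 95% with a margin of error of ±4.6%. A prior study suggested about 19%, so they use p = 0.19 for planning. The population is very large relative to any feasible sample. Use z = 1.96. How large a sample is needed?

280

With p = 0.19, p(1−p) = 0.1539.
n = z²·p(1−p)/E² = 1.96² × 0.1539 / 0.046² = 3.8416 × 0.1539 / 0.002116 ≈ 279.41.
Rounding up gives n = 280.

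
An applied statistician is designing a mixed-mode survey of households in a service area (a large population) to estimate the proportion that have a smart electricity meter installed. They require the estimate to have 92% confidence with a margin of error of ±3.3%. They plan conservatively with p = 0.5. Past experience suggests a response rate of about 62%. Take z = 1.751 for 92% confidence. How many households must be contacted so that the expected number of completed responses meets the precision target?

Completed interviews needed: n₀ = 1.751² × 0.2500 / 0.033² ≈ 703.86 → 704.
At a 62% response rate, contacts needed = 704 / 0.62 ≈ 1135.48 → 1136.

1136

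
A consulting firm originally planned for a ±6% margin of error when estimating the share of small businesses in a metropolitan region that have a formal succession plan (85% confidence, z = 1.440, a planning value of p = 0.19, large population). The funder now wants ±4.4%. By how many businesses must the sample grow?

At ±6%: n = 1.440² × 0.1539 / 0.060² ≈ 88.65 → 89.
At ±4.4%: n = 1.440² × 0.1539 / 0.044² ≈ 164.84 → 165.
Additional respondents: 165 − 89 = 76.

76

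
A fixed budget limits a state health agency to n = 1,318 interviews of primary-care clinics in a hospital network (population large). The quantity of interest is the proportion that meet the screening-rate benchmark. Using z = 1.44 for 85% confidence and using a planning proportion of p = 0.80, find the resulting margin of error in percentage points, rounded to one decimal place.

SE(p̂) = √[p(1−p)/n] = √[0.1600/1318] = 0.01102.
E = z × SE = 1.44 × 0.01102 = 0.01587, or 1.6 percentage points.

1.6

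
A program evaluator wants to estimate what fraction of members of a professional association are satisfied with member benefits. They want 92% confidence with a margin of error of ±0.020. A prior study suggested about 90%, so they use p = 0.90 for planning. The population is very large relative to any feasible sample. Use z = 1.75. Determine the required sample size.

690

With p = 0.90, p(1−p) = 0.0900.
n = z²·p(1−p)/E² = 1.75² × 0.0900 / 0.020² = 3.0625 × 0.0900 / 0.000400 ≈ 689.06.
Rounding up gives n = 690.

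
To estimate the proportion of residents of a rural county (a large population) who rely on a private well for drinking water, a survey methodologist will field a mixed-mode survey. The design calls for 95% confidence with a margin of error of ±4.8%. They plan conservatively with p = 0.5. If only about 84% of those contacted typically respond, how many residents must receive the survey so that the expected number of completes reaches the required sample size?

497

For 95% confidence, z = 1.96.
Completed interviews needed: n₀ = 1.96² × 0.2500 / 0.048² ≈ 416.84 → 417.
At an 84% response rate, contacts needed = 417 / 0.84 ≈ 496.43 → 497.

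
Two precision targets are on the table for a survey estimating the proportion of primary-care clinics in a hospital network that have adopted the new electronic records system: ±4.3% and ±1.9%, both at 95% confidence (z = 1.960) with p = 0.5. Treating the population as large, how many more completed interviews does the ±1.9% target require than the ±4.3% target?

At ±4.3%: n = 1.960² × 0.2500 / 0.043² ≈ 519.42 → 520.
At ±1.9%: n = 1.960² × 0.2500 / 0.019² ≈ 2660.39 → 2661.
Additional respondents: 2661 − 520 = 2141.

2141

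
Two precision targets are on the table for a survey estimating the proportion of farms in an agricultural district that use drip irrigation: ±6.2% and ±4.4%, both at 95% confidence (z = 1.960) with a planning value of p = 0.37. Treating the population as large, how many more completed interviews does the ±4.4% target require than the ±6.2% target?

At ±6.2%: n = 1.960² × 0.2331 / 0.062² ≈ 232.95 → 233.
At ±4.4%: n = 1.960² × 0.2331 / 0.044² ≈ 462.54 → 463.
Additional respondents: 463 − 233 = 230.

230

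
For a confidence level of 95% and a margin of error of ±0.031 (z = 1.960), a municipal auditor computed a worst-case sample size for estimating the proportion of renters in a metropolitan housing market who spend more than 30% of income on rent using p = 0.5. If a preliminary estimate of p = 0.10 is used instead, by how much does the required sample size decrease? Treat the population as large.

Conservative (p = 0.5): n = 1.960² × 0.25 / 0.031² ≈ 999.38 → 1000.
Using p = 0.10: p(1−p) = 0.0900, so n = 1.960² × 0.0900 / 0.031² ≈ 359.78 → 360.
Reduction: 1000 − 360 = 640.

640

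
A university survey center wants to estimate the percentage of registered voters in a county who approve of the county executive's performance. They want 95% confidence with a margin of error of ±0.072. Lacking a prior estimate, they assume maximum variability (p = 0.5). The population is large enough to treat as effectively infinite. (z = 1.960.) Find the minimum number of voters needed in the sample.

186

With p = 0.5, p(1−p) = 0.25.
n = z²·p(1−p)/E² = 1.960² × 0.2500 / 0.072² = 3.8416 × 0.2500 / 0.005184 ≈ 185.26.
Rounding up gives n = 186.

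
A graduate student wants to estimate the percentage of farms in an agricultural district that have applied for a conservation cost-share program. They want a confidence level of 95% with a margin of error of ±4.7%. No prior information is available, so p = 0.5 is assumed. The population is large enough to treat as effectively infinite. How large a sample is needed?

For 95% confidence, z = 1.960.
With p = 0.5, p(1−p) = 0.25.
n = z²·p(1−p)/E² = 1.960² × 0.2500 / 0.047² = 3.8416 × 0.2500 / 0.002209 ≈ 434.77.
Rounding up gives n = 435.

435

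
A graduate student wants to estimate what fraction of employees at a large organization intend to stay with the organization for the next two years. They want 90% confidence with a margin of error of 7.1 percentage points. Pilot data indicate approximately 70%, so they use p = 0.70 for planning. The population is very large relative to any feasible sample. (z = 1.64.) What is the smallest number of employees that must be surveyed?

113

With p = 0.70, p(1−p) = 0.2100.
n = z²·p(1−p)/E² = 1.64² × 0.2100 / 0.071² = 2.6896 × 0.2100 / 0.005041 ≈ 112.04.
Rounding up gives n = 113.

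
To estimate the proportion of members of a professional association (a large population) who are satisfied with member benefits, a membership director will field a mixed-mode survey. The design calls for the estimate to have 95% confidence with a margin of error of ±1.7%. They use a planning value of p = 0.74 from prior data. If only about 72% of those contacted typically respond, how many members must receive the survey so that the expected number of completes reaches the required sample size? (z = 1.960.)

3553

Completed interviews needed: n₀ = 1.960² × 0.1924 / 0.017² ≈ 2557.52 → 2558.
At a 72% response rate, contacts needed = 2558 / 0.72 ≈ 3552.78 → 3553.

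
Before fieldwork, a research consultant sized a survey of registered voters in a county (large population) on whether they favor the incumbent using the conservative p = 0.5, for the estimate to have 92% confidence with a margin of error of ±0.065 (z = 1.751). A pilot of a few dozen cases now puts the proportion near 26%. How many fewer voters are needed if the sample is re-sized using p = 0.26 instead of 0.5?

42

Conservative (p = 0.5): n = 1.751² × 0.25 / 0.065² ≈ 181.42 → 182.
Using p = 0.26: p(1−p) = 0.1924, so n = 1.751² × 0.1924 / 0.065² ≈ 139.62 → 140.
Reduction: 182 − 140 = 42.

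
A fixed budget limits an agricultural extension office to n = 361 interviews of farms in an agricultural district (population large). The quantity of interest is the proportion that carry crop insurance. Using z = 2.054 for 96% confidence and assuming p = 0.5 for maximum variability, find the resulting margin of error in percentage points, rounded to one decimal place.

SE(p̂) = √[p(1−p)/n] = √[0.2500/361] = 0.02632.
E = z × SE = 2.054 × 0.02632 = 0.05405, or 5.4 percentage points.

5.4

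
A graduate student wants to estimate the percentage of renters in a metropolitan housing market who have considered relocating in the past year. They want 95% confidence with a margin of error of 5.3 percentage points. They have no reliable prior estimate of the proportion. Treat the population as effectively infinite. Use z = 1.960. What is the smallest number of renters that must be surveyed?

With no prior estimate, use p = 0.5, giving p(1−p) = 0.25.
n = z²·p(1−p)/E² = 1.960² × 0.2500 / 0.053² = 3.8416 × 0.2500 / 0.002809 ≈ 341.90.
Rounding up gives n = 342.

342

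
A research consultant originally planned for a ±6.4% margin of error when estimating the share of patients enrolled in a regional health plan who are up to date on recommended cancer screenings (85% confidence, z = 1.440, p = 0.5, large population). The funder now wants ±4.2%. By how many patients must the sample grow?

167

At ±6.4%: n = 1.440² × 0.2500 / 0.064² ≈ 126.56 → 127.
At ±4.2%: n = 1.440² × 0.2500 / 0.042² ≈ 293.88 → 294.
Additional respondents: 294 − 127 = 167.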